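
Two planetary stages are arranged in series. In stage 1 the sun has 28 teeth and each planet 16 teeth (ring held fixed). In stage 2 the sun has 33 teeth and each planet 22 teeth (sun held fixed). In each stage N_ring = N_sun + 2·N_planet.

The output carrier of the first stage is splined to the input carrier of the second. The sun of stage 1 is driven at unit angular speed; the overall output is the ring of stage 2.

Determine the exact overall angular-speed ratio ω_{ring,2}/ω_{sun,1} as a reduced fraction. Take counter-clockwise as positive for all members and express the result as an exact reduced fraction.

Stage 1: N_ring = 28 + 2·16 = 60
Stage 1: 28(ω_s−ω_c) = −60(ω_r−ω_c),  ω_r=0, ω_s=1
Stage 1: 28(1−ω_c) = −60(0−ω_c)  ⇒  88ω_c = 28  ⇒  ω_c = 7/22
  ⇒ ω_c¹/ω_s¹ = 7/22
Stage 2: N_ring = 33 + 2·22 = 77
Stage 2: 33(ω_s−ω_c) = −77(ω_r−ω_c),  ω_s=0, ω_c=1
Stage 2: ω_r = 1 − (33/77)(0−1) = 10/7
  ⇒ ω_r²/ω_c² = 10/7
Coupling ω_c² = ω_c¹ ⇒ overall = 7/22 × 10/7 = 5/11

5/11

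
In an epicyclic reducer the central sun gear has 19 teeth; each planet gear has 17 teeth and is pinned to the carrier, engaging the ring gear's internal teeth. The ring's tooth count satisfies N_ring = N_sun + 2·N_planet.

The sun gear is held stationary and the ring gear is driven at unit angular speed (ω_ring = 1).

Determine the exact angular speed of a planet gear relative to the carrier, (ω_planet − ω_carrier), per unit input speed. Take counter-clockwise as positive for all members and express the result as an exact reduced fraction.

N_ring = 19 + 2·17 = 53
19(ω_s−ω_c) = −53(ω_r−ω_c),  ω_s=0, ω_r=1
19(0−ω_c) = −53(1−ω_c)  ⇒  72ω_c = 53  ⇒  ω_c = 53/72
sun–planet: 19·(0−53/72) = −17·(ω_p−ω_c)  ⇒  ω_p−ω_c = −(19/17)·(-53/72) = 1007/1224

1007/1224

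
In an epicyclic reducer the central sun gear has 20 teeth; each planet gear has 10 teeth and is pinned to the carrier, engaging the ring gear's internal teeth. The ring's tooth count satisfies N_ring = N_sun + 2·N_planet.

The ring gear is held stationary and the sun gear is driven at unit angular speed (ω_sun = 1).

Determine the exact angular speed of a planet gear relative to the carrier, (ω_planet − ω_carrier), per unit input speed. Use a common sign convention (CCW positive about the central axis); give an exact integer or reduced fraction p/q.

-4/3

N_ring = 20 + 2·10 = 40
20(ω_s−ω_c) = −40(ω_r−ω_c),  ω_r=0, ω_s=1
20(1−ω_c) = −40(0−ω_c)  ⇒  60ω_c = 20  ⇒  ω_c = 1/3
sun–planet: 20·(1−1/3) = −10·(ω_p−ω_c)  ⇒  ω_p−ω_c = −(20/10)·(2/3) = -4/3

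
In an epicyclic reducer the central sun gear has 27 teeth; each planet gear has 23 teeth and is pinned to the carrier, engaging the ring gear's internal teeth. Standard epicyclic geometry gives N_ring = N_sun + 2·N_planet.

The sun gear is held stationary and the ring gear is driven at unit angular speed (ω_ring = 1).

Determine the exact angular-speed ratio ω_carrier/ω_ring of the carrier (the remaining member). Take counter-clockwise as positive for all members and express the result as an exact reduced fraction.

N_ring = 27 + 2·23 = 73
27(ω_s−ω_c) = −73(ω_r−ω_c),  ω_s=0, ω_r=1
27(0−ω_c) = −73(1−ω_c)  ⇒  100ω_c = 73  ⇒  ω_c = 73/100
ω_c/ω_r = 73/100

73/100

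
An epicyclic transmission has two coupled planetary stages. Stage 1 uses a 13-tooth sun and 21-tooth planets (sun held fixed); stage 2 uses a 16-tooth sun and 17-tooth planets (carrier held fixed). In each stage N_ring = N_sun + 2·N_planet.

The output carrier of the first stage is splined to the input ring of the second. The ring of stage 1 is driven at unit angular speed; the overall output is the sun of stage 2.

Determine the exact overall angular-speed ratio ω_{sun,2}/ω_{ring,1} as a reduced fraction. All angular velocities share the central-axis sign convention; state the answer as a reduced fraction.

Stage 1: N_ring = 13 + 2·21 = 55
Stage 1: 13(ω_s−ω_c) = −55(ω_r−ω_c),  ω_s=0, ω_r=1
Stage 1: 13(0−ω_c) = −55(1−ω_c)  ⇒  68ω_c = 55  ⇒  ω_c = 55/68
  ⇒ ω_c¹/ω_r¹ = 55/68
Stage 2: N_ring = 16 + 2·17 = 50
Stage 2: 16(ω_s−ω_c) = −50(ω_r−ω_c),  ω_c=0, ω_r=1
Stage 2: ω_s = 0 − (50/16)(1−0) = -25/8
  ⇒ ω_s²/ω_r² = -25/8
Coupling ω_r² = ω_c¹ ⇒ overall = 55/68 × -25/8 = -1375/544

-1375/544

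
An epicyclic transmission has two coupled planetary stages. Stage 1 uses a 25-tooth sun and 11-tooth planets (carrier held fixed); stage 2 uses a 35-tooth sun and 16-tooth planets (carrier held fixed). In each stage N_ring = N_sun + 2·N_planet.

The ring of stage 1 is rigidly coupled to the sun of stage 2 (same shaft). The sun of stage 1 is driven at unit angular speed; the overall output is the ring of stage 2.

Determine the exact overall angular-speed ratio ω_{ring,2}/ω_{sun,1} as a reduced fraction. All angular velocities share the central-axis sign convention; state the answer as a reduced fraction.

Stage 1: N_ring = 25 + 2·11 = 47
Stage 1: 25(ω_s−ω_c) = −47(ω_r−ω_c),  ω_c=0, ω_s=1
Stage 1: ω_r = 0 − (25/47)(1−0) = -25/47
  ⇒ ω_r¹/ω_s¹ = -25/47
Stage 2: N_ring = 35 + 2·16 = 67
Stage 2: 35(ω_s−ω_c) = −67(ω_r−ω_c),  ω_c=0, ω_s=1
Stage 2: ω_r = 0 − (35/67)(1−0) = -35/67
  ⇒ ω_r²/ω_s² = -35/67
Coupling ω_s² = ω_r¹ ⇒ overall = -25/47 × -35/67 = 875/3149

875/3149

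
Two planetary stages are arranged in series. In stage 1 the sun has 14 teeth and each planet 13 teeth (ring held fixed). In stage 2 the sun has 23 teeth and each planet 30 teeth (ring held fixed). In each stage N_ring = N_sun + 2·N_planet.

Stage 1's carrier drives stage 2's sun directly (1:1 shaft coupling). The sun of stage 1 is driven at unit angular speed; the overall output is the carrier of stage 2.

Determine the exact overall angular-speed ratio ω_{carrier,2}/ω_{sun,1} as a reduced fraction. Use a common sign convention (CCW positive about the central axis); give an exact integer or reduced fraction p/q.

161/2862

Stage 1: N_ring = 14 + 2·13 = 40
Stage 1: 14(ω_s−ω_c) = −40(ω_r−ω_c),  ω_r=0, ω_s=1
Stage 1: 14(1−ω_c) = −40(0−ω_c)  ⇒  54ω_c = 14  ⇒  ω_c = 7/27
  ⇒ ω_c¹/ω_s¹ = 7/27
Stage 2: N_ring = 23 + 2·30 = 83
Stage 2: 23(ω_s−ω_c) = −83(ω_r−ω_c),  ω_r=0, ω_s=1
Stage 2: 23(1−ω_c) = −83(0−ω_c)  ⇒  106ω_c = 23  ⇒  ω_c = 23/106
  ⇒ ω_c²/ω_s² = 23/106
Coupling ω_s² = ω_c¹ ⇒ overall = 7/27 × 23/106 = 161/2862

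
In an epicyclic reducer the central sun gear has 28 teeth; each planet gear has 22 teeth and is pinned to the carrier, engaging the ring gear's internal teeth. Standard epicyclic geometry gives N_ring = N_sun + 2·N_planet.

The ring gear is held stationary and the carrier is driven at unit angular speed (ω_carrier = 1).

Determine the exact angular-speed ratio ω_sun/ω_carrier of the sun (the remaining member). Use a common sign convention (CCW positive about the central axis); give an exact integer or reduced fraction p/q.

25/7

N_ring = 28 + 2·22 = 72
28(ω_s−ω_c) = −72(ω_r−ω_c),  ω_r=0, ω_c=1
ω_s = 1 − (72/28)(0−1) = 25/7
ω_s/ω_c = 25/7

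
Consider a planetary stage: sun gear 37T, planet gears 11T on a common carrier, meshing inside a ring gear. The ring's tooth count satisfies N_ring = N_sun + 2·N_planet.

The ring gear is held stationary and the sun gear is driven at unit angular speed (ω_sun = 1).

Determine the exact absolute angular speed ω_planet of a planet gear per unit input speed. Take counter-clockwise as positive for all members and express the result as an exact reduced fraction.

-37/22

N_ring = 37 + 2·11 = 59
37(ω_s−ω_c) = −59(ω_r−ω_c),  ω_r=0, ω_s=1
37(1−ω_c) = −59(0−ω_c)  ⇒  96ω_c = 37  ⇒  ω_c = 37/96
sun–planet: 37·(1−37/96) = −11·(ω_p−ω_c)  ⇒  ω_p−ω_c = −(37/11)·(59/96) = -2183/1056
ω_p = 37/96 − 2183/1056 = -37/22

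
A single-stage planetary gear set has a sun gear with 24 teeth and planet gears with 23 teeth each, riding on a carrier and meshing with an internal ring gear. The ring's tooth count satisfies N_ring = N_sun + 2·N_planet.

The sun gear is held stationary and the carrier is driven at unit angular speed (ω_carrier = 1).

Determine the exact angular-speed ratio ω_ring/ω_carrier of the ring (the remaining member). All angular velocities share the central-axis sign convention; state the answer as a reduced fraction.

47/35

N_ring = 24 + 2·23 = 70
24(ω_s−ω_c) = −70(ω_r−ω_c),  ω_s=0, ω_c=1
ω_r = 1 − (24/70)(0−1) = 47/35
ω_r/ω_c = 47/35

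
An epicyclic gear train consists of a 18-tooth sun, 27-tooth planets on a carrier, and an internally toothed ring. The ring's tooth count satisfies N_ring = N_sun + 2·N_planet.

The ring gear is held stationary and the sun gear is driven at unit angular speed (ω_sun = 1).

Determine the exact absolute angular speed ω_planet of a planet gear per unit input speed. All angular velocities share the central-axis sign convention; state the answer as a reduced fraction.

-1/3

N_ring = 18 + 2·27 = 72
18(ω_s−ω_c) = −72(ω_r−ω_c),  ω_r=0, ω_s=1
18(1−ω_c) = −72(0−ω_c)  ⇒  90ω_c = 18  ⇒  ω_c = 1/5
sun–planet: 18·(1−1/5) = −27·(ω_p−ω_c)  ⇒  ω_p−ω_c = −(18/27)·(4/5) = -8/15
ω_p = 1/5 − 8/15 = -1/3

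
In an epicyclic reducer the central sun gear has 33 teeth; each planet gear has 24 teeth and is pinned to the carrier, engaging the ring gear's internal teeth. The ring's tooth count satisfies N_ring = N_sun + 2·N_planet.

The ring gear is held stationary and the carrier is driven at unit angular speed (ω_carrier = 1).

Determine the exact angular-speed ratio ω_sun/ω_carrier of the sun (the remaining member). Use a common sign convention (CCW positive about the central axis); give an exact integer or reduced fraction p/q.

38/11

N_ring = 33 + 2·24 = 81
33(ω_s−ω_c) = −81(ω_r−ω_c),  ω_r=0, ω_c=1
ω_s = 1 − (81/33)(0−1) = 38/11
ω_s/ω_c = 38/11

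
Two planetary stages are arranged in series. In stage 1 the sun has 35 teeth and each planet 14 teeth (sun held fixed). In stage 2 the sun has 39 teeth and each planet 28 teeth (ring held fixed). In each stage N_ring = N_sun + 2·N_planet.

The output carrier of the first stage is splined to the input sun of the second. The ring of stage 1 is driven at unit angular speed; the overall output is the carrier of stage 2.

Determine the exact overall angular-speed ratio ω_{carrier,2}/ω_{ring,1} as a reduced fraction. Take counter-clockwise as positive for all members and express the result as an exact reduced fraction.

351/1876

Stage 1: N_ring = 35 + 2·14 = 63
Stage 1: 35(ω_s−ω_c) = −63(ω_r−ω_c),  ω_s=0, ω_r=1
Stage 1: 35(0−ω_c) = −63(1−ω_c)  ⇒  98ω_c = 63  ⇒  ω_c = 9/14
  ⇒ ω_c¹/ω_r¹ = 9/14
Stage 2: N_ring = 39 + 2·28 = 95
Stage 2: 39(ω_s−ω_c) = −95(ω_r−ω_c),  ω_r=0, ω_s=1
Stage 2: 39(1−ω_c) = −95(0−ω_c)  ⇒  134ω_c = 39  ⇒  ω_c = 39/134
  ⇒ ω_c²/ω_s² = 39/134
Coupling ω_s² = ω_c¹ ⇒ overall = 9/14 × 39/134 = 351/1876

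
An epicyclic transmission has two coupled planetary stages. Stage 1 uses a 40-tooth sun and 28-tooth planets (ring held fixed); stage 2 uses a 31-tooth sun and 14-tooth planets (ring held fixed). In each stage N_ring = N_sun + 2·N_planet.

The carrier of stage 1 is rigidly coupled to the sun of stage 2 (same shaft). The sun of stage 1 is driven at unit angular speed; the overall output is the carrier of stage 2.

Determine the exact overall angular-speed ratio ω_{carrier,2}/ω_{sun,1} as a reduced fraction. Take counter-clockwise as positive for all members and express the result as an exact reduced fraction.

Stage 1: N_ring = 40 + 2·28 = 96
Stage 1: 40(ω_s−ω_c) = −96(ω_r−ω_c),  ω_r=0, ω_s=1
Stage 1: 40(1−ω_c) = −96(0−ω_c)  ⇒  136ω_c = 40  ⇒  ω_c = 5/17
  ⇒ ω_c¹/ω_s¹ = 5/17
Stage 2: N_ring = 31 + 2·14 = 59
Stage 2: 31(ω_s−ω_c) = −59(ω_r−ω_c),  ω_r=0, ω_s=1
Stage 2: 31(1−ω_c) = −59(0−ω_c)  ⇒  90ω_c = 31  ⇒  ω_c = 31/90
  ⇒ ω_c²/ω_s² = 31/90
Coupling ω_s² = ω_c¹ ⇒ overall = 5/17 × 31/90 = 31/306

31/306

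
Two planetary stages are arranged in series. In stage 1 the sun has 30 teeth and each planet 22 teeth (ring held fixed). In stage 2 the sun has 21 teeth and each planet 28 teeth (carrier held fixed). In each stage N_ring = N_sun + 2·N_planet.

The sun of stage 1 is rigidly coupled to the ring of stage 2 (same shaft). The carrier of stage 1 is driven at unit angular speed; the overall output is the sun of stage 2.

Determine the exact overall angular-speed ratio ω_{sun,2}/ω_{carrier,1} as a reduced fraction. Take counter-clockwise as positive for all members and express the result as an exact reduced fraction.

-572/45

Stage 1: N_ring = 30 + 2·22 = 74
Stage 1: 30(ω_s−ω_c) = −74(ω_r−ω_c),  ω_r=0, ω_c=1
Stage 1: ω_s = 1 − (74/30)(0−1) = 52/15
  ⇒ ω_s¹/ω_c¹ = 52/15
Stage 2: N_ring = 21 + 2·28 = 77
Stage 2: 21(ω_s−ω_c) = −77(ω_r−ω_c),  ω_c=0, ω_r=1
Stage 2: ω_s = 0 − (77/21)(1−0) = -11/3
  ⇒ ω_s²/ω_r² = -11/3
Coupling ω_r² = ω_s¹ ⇒ overall = 52/15 × -11/3 = -572/45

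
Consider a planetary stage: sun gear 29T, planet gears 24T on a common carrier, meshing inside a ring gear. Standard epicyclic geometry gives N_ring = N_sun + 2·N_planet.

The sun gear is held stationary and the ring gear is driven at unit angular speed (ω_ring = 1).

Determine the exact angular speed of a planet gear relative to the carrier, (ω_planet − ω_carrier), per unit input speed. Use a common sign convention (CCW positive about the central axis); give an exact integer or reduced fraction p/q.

2233/2544

N_ring = 29 + 2·24 = 77
29(ω_s−ω_c) = −77(ω_r−ω_c),  ω_s=0, ω_r=1
29(0−ω_c) = −77(1−ω_c)  ⇒  106ω_c = 77  ⇒  ω_c = 77/106
sun–planet: 29·(0−77/106) = −24·(ω_p−ω_c)  ⇒  ω_p−ω_c = −(29/24)·(-77/106) = 2233/2544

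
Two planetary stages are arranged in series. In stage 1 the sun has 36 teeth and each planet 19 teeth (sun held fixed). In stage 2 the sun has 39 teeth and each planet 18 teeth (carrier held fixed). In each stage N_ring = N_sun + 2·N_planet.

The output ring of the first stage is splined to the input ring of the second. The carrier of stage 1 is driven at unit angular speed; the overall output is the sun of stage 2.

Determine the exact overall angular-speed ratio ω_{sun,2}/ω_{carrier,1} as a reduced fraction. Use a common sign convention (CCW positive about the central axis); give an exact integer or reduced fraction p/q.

Stage 1: N_ring = 36 + 2·19 = 74
Stage 1: 36(ω_s−ω_c) = −74(ω_r−ω_c),  ω_s=0, ω_c=1
Stage 1: ω_r = 1 − (36/74)(0−1) = 55/37
  ⇒ ω_r¹/ω_c¹ = 55/37
Stage 2: N_ring = 39 + 2·18 = 75
Stage 2: 39(ω_s−ω_c) = −75(ω_r−ω_c),  ω_c=0, ω_r=1
Stage 2: ω_s = 0 − (75/39)(1−0) = -25/13
  ⇒ ω_s²/ω_r² = -25/13
Coupling ω_r² = ω_r¹ ⇒ overall = 55/37 × -25/13 = -1375/481

-1375/481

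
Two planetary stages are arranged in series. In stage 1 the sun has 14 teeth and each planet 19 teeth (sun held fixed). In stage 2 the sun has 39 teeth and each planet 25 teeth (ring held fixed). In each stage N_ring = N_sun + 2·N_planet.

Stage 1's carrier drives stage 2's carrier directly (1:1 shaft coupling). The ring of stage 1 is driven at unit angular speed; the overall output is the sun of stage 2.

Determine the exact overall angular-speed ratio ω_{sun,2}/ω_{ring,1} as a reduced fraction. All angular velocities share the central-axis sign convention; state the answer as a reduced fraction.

Stage 1: N_ring = 14 + 2·19 = 52
Stage 1: 14(ω_s−ω_c) = −52(ω_r−ω_c),  ω_s=0, ω_r=1
Stage 1: 14(0−ω_c) = −52(1−ω_c)  ⇒  66ω_c = 52  ⇒  ω_c = 26/33
  ⇒ ω_c¹/ω_r¹ = 26/33
Stage 2: N_ring = 39 + 2·25 = 89
Stage 2: 39(ω_s−ω_c) = −89(ω_r−ω_c),  ω_r=0, ω_c=1
Stage 2: ω_s = 1 − (89/39)(0−1) = 128/39
  ⇒ ω_s²/ω_c² = 128/39
Coupling ω_c² = ω_c¹ ⇒ overall = 26/33 × 128/39 = 256/99

256/99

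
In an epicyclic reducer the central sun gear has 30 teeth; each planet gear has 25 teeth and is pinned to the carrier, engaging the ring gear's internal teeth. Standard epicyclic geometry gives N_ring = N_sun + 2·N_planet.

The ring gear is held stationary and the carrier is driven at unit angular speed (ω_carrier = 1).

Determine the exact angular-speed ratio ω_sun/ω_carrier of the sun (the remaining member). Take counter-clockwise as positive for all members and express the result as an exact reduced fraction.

N_ring = 30 + 2·25 = 80
30(ω_s−ω_c) = −80(ω_r−ω_c),  ω_r=0, ω_c=1
ω_s = 1 − (80/30)(0−1) = 11/3
ω_s/ω_c = 11/3

11/3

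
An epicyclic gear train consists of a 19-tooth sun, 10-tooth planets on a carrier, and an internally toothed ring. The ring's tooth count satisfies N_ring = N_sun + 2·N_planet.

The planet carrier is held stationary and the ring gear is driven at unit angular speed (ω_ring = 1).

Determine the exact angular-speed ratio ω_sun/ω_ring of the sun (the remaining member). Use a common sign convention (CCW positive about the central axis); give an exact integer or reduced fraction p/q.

-39/19

N_ring = 19 + 2·10 = 39
19(ω_s−ω_c) = −39(ω_r−ω_c),  ω_c=0, ω_r=1
ω_s = 0 − (39/19)(1−0) = -39/19
ω_s/ω_r = -39/19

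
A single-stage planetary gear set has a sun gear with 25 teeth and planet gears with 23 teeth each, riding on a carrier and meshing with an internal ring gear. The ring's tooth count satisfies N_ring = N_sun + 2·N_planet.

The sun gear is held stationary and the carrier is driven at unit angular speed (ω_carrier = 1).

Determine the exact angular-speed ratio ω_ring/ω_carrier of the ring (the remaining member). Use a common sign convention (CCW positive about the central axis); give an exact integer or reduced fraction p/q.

N_ring = 25 + 2·23 = 71
25(ω_s−ω_c) = −71(ω_r−ω_c),  ω_s=0, ω_c=1
ω_r = 1 − (25/71)(0−1) = 96/71
ω_r/ω_c = 96/71

96/71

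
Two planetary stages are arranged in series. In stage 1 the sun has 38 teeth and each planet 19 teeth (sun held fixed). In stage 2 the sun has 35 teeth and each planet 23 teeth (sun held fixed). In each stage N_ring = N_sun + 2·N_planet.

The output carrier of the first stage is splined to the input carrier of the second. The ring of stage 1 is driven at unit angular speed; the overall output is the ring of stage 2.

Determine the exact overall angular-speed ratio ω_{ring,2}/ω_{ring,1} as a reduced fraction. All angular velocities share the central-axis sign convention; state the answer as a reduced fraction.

Stage 1: N_ring = 38 + 2·19 = 76
Stage 1: 38(ω_s−ω_c) = −76(ω_r−ω_c),  ω_s=0, ω_r=1
Stage 1: 38(0−ω_c) = −76(1−ω_c)  ⇒  114ω_c = 76  ⇒  ω_c = 2/3
  ⇒ ω_c¹/ω_r¹ = 2/3
Stage 2: N_ring = 35 + 2·23 = 81
Stage 2: 35(ω_s−ω_c) = −81(ω_r−ω_c),  ω_s=0, ω_c=1
Stage 2: ω_r = 1 − (35/81)(0−1) = 116/81
  ⇒ ω_r²/ω_c² = 116/81
Coupling ω_c² = ω_c¹ ⇒ overall = 2/3 × 116/81 = 232/243

232/243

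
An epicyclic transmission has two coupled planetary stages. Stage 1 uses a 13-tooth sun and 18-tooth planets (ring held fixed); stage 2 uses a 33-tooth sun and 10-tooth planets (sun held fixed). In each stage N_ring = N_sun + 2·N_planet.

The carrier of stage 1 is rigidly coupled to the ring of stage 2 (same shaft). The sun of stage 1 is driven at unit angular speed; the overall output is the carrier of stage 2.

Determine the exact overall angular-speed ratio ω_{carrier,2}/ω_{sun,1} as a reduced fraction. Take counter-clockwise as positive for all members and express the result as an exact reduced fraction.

689/5332

Stage 1: N_ring = 13 + 2·18 = 49
Stage 1: 13(ω_s−ω_c) = −49(ω_r−ω_c),  ω_r=0, ω_s=1
Stage 1: 13(1−ω_c) = −49(0−ω_c)  ⇒  62ω_c = 13  ⇒  ω_c = 13/62
  ⇒ ω_c¹/ω_s¹ = 13/62
Stage 2: N_ring = 33 + 2·10 = 53
Stage 2: 33(ω_s−ω_c) = −53(ω_r−ω_c),  ω_s=0, ω_r=1
Stage 2: 33(0−ω_c) = −53(1−ω_c)  ⇒  86ω_c = 53  ⇒  ω_c = 53/86
  ⇒ ω_c²/ω_r² = 53/86
Coupling ω_r² = ω_c¹ ⇒ overall = 13/62 × 53/86 = 689/5332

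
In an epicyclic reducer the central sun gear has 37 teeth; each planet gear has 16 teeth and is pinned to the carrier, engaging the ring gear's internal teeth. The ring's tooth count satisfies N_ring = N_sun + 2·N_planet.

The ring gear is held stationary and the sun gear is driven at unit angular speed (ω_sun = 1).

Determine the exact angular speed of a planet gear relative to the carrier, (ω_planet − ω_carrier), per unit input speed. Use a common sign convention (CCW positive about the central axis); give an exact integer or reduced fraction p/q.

N_ring = 37 + 2·16 = 69
37(ω_s−ω_c) = −69(ω_r−ω_c),  ω_r=0, ω_s=1
37(1−ω_c) = −69(0−ω_c)  ⇒  106ω_c = 37  ⇒  ω_c = 37/106
sun–planet: 37·(1−37/106) = −16·(ω_p−ω_c)  ⇒  ω_p−ω_c = −(37/16)·(69/106) = -2553/1696

-2553/1696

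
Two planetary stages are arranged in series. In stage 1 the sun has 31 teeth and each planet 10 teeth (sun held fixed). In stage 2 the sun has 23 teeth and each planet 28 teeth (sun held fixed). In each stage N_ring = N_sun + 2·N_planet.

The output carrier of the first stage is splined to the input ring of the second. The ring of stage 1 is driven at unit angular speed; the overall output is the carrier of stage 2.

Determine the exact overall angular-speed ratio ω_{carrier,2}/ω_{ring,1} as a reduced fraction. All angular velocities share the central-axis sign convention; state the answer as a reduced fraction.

Stage 1: N_ring = 31 + 2·10 = 51
Stage 1: 31(ω_s−ω_c) = −51(ω_r−ω_c),  ω_s=0, ω_r=1
Stage 1: 31(0−ω_c) = −51(1−ω_c)  ⇒  82ω_c = 51  ⇒  ω_c = 51/82
  ⇒ ω_c¹/ω_r¹ = 51/82
Stage 2: N_ring = 23 + 2·28 = 79
Stage 2: 23(ω_s−ω_c) = −79(ω_r−ω_c),  ω_s=0, ω_r=1
Stage 2: 23(0−ω_c) = −79(1−ω_c)  ⇒  102ω_c = 79  ⇒  ω_c = 79/102
  ⇒ ω_c²/ω_r² = 79/102
Coupling ω_r² = ω_c¹ ⇒ overall = 51/82 × 79/102 = 79/164

79/164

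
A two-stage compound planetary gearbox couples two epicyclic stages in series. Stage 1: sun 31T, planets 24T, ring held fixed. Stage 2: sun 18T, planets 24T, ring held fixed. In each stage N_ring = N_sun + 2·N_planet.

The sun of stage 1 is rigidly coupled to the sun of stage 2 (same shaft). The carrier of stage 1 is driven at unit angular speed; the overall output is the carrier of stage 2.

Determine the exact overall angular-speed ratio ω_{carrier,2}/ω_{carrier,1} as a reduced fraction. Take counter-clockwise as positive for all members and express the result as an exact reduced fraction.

Stage 1: N_ring = 31 + 2·24 = 79
Stage 1: 31(ω_s−ω_c) = −79(ω_r−ω_c),  ω_r=0, ω_c=1
Stage 1: ω_s = 1 − (79/31)(0−1) = 110/31
  ⇒ ω_s¹/ω_c¹ = 110/31
Stage 2: N_ring = 18 + 2·24 = 66
Stage 2: 18(ω_s−ω_c) = −66(ω_r−ω_c),  ω_r=0, ω_s=1
Stage 2: 18(1−ω_c) = −66(0−ω_c)  ⇒  84ω_c = 18  ⇒  ω_c = 3/14
  ⇒ ω_c²/ω_s² = 3/14
Coupling ω_s² = ω_s¹ ⇒ overall = 110/31 × 3/14 = 165/217

165/217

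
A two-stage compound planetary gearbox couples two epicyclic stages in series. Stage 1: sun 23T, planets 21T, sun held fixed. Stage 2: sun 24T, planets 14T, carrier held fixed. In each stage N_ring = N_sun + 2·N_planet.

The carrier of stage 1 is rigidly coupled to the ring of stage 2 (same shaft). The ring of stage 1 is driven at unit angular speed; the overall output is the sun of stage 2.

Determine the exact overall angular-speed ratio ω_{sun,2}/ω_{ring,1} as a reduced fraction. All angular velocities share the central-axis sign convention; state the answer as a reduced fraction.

Stage 1: N_ring = 23 + 2·21 = 65
Stage 1: 23(ω_s−ω_c) = −65(ω_r−ω_c),  ω_s=0, ω_r=1
Stage 1: 23(0−ω_c) = −65(1−ω_c)  ⇒  88ω_c = 65  ⇒  ω_c = 65/88
  ⇒ ω_c¹/ω_r¹ = 65/88
Stage 2: N_ring = 24 + 2·14 = 52
Stage 2: 24(ω_s−ω_c) = −52(ω_r−ω_c),  ω_c=0, ω_r=1
Stage 2: ω_s = 0 − (52/24)(1−0) = -13/6
  ⇒ ω_s²/ω_r² = -13/6
Coupling ω_r² = ω_c¹ ⇒ overall = 65/88 × -13/6 = -845/528

-845/528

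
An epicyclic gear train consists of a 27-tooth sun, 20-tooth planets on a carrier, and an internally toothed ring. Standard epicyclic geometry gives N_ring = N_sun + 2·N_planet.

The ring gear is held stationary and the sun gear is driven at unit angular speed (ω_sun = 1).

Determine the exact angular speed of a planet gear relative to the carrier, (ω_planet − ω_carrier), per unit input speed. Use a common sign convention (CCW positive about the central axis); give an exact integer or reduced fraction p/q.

-1809/1880

N_ring = 27 + 2·20 = 67
27(ω_s−ω_c) = −67(ω_r−ω_c),  ω_r=0, ω_s=1
27(1−ω_c) = −67(0−ω_c)  ⇒  94ω_c = 27  ⇒  ω_c = 27/94
sun–planet: 27·(1−27/94) = −20·(ω_p−ω_c)  ⇒  ω_p−ω_c = −(27/20)·(67/94) = -1809/1880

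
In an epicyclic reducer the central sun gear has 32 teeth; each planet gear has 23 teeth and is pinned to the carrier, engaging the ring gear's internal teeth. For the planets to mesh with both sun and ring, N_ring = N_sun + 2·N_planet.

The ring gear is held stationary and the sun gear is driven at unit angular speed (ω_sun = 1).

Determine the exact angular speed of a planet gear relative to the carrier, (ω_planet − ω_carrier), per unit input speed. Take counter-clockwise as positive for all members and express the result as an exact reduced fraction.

-1248/1265

N_ring = 32 + 2·23 = 78
32(ω_s−ω_c) = −78(ω_r−ω_c),  ω_r=0, ω_s=1
32(1−ω_c) = −78(0−ω_c)  ⇒  110ω_c = 32  ⇒  ω_c = 16/55
sun–planet: 32·(1−16/55) = −23·(ω_p−ω_c)  ⇒  ω_p−ω_c = −(32/23)·(39/55) = -1248/1265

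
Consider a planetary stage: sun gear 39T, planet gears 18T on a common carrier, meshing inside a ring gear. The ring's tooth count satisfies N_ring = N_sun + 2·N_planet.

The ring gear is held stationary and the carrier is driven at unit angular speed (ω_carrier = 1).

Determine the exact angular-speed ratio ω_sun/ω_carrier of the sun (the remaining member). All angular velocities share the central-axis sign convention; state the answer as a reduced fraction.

N_ring = 39 + 2·18 = 75
39(ω_s−ω_c) = −75(ω_r−ω_c),  ω_r=0, ω_c=1
ω_s = 1 − (75/39)(0−1) = 38/13
ω_s/ω_c = 38/13

38/13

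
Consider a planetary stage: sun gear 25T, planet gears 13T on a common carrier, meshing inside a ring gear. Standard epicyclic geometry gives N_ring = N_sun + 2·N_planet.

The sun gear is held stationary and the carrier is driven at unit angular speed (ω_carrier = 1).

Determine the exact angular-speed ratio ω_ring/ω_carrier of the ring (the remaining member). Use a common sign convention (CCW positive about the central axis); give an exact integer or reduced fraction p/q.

76/51

N_ring = 25 + 2·13 = 51
25(ω_s−ω_c) = −51(ω_r−ω_c),  ω_s=0, ω_c=1
ω_r = 1 − (25/51)(0−1) = 76/51
ω_r/ω_c = 76/51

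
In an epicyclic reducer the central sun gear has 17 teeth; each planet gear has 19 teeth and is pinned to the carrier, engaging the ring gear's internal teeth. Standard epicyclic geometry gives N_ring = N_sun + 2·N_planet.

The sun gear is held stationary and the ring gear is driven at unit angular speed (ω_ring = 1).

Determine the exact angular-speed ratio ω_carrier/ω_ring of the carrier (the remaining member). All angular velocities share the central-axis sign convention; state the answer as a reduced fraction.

55/72

N_ring = 17 + 2·19 = 55
17(ω_s−ω_c) = −55(ω_r−ω_c),  ω_s=0, ω_r=1
17(0−ω_c) = −55(1−ω_c)  ⇒  72ω_c = 55  ⇒  ω_c = 55/72
ω_c/ω_r = 55/72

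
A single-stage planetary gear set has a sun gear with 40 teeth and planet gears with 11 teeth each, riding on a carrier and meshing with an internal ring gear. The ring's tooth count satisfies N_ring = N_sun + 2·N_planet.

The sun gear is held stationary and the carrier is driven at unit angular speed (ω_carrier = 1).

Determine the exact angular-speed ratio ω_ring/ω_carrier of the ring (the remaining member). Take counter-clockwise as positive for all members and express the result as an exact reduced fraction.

N_ring = 40 + 2·11 = 62
40(ω_s−ω_c) = −62(ω_r−ω_c),  ω_s=0, ω_c=1
ω_r = 1 − (40/62)(0−1) = 51/31
ω_r/ω_c = 51/31

51/31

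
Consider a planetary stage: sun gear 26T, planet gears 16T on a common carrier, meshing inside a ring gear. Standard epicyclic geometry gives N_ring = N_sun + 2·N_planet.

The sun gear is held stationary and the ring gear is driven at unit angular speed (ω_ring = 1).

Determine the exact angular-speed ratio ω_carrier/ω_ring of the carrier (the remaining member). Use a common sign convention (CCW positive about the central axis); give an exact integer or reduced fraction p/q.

N_ring = 26 + 2·16 = 58
26(ω_s−ω_c) = −58(ω_r−ω_c),  ω_s=0, ω_r=1
26(0−ω_c) = −58(1−ω_c)  ⇒  84ω_c = 58  ⇒  ω_c = 29/42
ω_c/ω_r = 29/42

29/42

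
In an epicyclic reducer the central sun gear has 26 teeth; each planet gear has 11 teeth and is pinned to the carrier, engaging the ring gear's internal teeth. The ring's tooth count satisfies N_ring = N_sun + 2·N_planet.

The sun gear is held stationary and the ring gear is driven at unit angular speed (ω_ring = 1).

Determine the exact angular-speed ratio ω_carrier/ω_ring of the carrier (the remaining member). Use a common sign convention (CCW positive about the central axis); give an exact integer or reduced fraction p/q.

N_ring = 26 + 2·11 = 48
26(ω_s−ω_c) = −48(ω_r−ω_c),  ω_s=0, ω_r=1
26(0−ω_c) = −48(1−ω_c)  ⇒  74ω_c = 48  ⇒  ω_c = 24/37
ω_c/ω_r = 24/37

24/37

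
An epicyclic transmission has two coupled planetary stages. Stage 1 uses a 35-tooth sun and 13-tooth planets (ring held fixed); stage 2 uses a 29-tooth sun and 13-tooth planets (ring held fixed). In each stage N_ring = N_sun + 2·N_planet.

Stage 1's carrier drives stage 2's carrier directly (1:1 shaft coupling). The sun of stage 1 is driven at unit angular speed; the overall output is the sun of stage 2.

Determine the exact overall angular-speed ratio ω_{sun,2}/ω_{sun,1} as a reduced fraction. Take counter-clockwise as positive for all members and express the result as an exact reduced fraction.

245/232

Stage 1: N_ring = 35 + 2·13 = 61
Stage 1: 35(ω_s−ω_c) = −61(ω_r−ω_c),  ω_r=0, ω_s=1
Stage 1: 35(1−ω_c) = −61(0−ω_c)  ⇒  96ω_c = 35  ⇒  ω_c = 35/96
  ⇒ ω_c¹/ω_s¹ = 35/96
Stage 2: N_ring = 29 + 2·13 = 55
Stage 2: 29(ω_s−ω_c) = −55(ω_r−ω_c),  ω_r=0, ω_c=1
Stage 2: ω_s = 1 − (55/29)(0−1) = 84/29
  ⇒ ω_s²/ω_c² = 84/29
Coupling ω_c² = ω_c¹ ⇒ overall = 35/96 × 84/29 = 245/232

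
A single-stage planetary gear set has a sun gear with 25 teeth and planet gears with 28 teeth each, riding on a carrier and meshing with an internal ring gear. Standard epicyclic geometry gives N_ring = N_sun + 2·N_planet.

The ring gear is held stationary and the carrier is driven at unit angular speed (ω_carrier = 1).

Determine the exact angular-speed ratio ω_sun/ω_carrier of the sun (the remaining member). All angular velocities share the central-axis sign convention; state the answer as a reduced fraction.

106/25

N_ring = 25 + 2·28 = 81
25(ω_s−ω_c) = −81(ω_r−ω_c),  ω_r=0, ω_c=1
ω_s = 1 − (81/25)(0−1) = 106/25
ω_s/ω_c = 106/25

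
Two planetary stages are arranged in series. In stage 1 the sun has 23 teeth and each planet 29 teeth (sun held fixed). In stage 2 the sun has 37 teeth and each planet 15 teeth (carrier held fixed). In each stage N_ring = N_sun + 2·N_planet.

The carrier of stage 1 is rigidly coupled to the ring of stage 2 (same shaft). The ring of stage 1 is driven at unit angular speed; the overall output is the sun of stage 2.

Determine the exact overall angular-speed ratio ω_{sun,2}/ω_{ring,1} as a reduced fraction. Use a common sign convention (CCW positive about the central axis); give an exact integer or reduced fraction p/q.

Stage 1: N_ring = 23 + 2·29 = 81
Stage 1: 23(ω_s−ω_c) = −81(ω_r−ω_c),  ω_s=0, ω_r=1
Stage 1: 23(0−ω_c) = −81(1−ω_c)  ⇒  104ω_c = 81  ⇒  ω_c = 81/104
  ⇒ ω_c¹/ω_r¹ = 81/104
Stage 2: N_ring = 37 + 2·15 = 67
Stage 2: 37(ω_s−ω_c) = −67(ω_r−ω_c),  ω_c=0, ω_r=1
Stage 2: ω_s = 0 − (67/37)(1−0) = -67/37
  ⇒ ω_s²/ω_r² = -67/37
Coupling ω_r² = ω_c¹ ⇒ overall = 81/104 × -67/37 = -5427/3848

-5427/3848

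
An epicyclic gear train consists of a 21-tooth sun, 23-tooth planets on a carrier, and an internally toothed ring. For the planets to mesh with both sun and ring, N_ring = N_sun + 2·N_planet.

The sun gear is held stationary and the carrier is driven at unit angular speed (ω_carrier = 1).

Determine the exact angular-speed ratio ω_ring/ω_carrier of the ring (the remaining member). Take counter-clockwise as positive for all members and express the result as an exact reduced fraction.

88/67

N_ring = 21 + 2·23 = 67
21(ω_s−ω_c) = −67(ω_r−ω_c),  ω_s=0, ω_c=1
ω_r = 1 − (21/67)(0−1) = 88/67
ω_r/ω_c = 88/67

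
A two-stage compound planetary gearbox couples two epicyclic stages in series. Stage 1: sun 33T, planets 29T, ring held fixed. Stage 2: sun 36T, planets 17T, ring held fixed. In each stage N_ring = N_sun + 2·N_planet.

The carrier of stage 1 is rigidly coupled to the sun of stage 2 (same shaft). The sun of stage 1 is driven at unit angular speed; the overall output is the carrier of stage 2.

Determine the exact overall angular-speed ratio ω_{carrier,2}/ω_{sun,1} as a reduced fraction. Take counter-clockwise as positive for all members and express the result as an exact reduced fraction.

297/3286

Stage 1: N_ring = 33 + 2·29 = 91
Stage 1: 33(ω_s−ω_c) = −91(ω_r−ω_c),  ω_r=0, ω_s=1
Stage 1: 33(1−ω_c) = −91(0−ω_c)  ⇒  124ω_c = 33  ⇒  ω_c = 33/124
  ⇒ ω_c¹/ω_s¹ = 33/124
Stage 2: N_ring = 36 + 2·17 = 70
Stage 2: 36(ω_s−ω_c) = −70(ω_r−ω_c),  ω_r=0, ω_s=1
Stage 2: 36(1−ω_c) = −70(0−ω_c)  ⇒  106ω_c = 36  ⇒  ω_c = 18/53
  ⇒ ω_c²/ω_s² = 18/53
Coupling ω_s² = ω_c¹ ⇒ overall = 33/124 × 18/53 = 297/3286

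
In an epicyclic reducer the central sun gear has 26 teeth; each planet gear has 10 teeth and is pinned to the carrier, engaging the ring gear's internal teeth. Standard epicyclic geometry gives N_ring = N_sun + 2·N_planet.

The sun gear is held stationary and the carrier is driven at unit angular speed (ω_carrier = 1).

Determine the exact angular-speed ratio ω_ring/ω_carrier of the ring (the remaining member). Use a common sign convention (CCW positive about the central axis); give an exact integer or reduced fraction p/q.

36/23

N_ring = 26 + 2·10 = 46
26(ω_s−ω_c) = −46(ω_r−ω_c),  ω_s=0, ω_c=1
ω_r = 1 − (26/46)(0−1) = 36/23
ω_r/ω_c = 36/23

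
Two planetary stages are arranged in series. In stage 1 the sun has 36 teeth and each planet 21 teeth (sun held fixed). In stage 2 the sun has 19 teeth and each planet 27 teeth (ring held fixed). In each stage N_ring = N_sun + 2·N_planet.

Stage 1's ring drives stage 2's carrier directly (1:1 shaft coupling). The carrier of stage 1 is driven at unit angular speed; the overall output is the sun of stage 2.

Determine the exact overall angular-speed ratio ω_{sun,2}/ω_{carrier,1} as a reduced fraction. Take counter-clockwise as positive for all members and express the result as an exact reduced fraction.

Stage 1: N_ring = 36 + 2·21 = 78
Stage 1: 36(ω_s−ω_c) = −78(ω_r−ω_c),  ω_s=0, ω_c=1
Stage 1: ω_r = 1 − (36/78)(0−1) = 19/13
  ⇒ ω_r¹/ω_c¹ = 19/13
Stage 2: N_ring = 19 + 2·27 = 73
Stage 2: 19(ω_s−ω_c) = −73(ω_r−ω_c),  ω_r=0, ω_c=1
Stage 2: ω_s = 1 − (73/19)(0−1) = 92/19
  ⇒ ω_s²/ω_c² = 92/19
Coupling ω_c² = ω_r¹ ⇒ overall = 19/13 × 92/19 = 92/13

92/13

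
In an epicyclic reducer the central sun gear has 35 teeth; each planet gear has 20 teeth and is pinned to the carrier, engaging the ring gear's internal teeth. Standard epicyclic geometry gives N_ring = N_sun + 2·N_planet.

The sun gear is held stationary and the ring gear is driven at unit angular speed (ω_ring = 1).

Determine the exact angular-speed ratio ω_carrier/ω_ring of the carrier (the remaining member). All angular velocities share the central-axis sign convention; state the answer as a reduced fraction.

15/22

N_ring = 35 + 2·20 = 75
35(ω_s−ω_c) = −75(ω_r−ω_c),  ω_s=0, ω_r=1
35(0−ω_c) = −75(1−ω_c)  ⇒  110ω_c = 75  ⇒  ω_c = 15/22
ω_c/ω_r = 15/22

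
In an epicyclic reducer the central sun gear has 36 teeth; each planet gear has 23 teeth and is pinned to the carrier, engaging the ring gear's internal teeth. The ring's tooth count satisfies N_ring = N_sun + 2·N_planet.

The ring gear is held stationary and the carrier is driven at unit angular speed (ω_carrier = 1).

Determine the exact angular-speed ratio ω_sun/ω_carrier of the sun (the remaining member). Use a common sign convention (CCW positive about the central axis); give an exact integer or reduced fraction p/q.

59/18

N_ring = 36 + 2·23 = 82
36(ω_s−ω_c) = −82(ω_r−ω_c),  ω_r=0, ω_c=1
ω_s = 1 − (82/36)(0−1) = 59/18
ω_s/ω_c = 59/18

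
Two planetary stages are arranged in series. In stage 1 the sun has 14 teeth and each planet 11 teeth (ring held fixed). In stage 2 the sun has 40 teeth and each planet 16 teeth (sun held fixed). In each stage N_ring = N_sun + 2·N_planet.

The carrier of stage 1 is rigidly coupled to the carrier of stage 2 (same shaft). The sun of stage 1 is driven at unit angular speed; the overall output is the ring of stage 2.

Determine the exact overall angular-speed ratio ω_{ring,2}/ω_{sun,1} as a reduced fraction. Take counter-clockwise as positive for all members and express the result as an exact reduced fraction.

Stage 1: N_ring = 14 + 2·11 = 36
Stage 1: 14(ω_s−ω_c) = −36(ω_r−ω_c),  ω_r=0, ω_s=1
Stage 1: 14(1−ω_c) = −36(0−ω_c)  ⇒  50ω_c = 14  ⇒  ω_c = 7/25
  ⇒ ω_c¹/ω_s¹ = 7/25
Stage 2: N_ring = 40 + 2·16 = 72
Stage 2: 40(ω_s−ω_c) = −72(ω_r−ω_c),  ω_s=0, ω_c=1
Stage 2: ω_r = 1 − (40/72)(0−1) = 14/9
  ⇒ ω_r²/ω_c² = 14/9
Coupling ω_c² = ω_c¹ ⇒ overall = 7/25 × 14/9 = 98/225

98/225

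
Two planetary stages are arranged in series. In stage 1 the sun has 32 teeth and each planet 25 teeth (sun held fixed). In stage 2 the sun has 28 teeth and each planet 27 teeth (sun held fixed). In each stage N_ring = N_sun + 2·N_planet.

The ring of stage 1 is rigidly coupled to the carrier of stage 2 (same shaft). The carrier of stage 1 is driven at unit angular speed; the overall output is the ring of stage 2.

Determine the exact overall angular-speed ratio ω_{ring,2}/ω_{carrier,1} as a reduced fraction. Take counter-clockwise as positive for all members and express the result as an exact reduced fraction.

Stage 1: N_ring = 32 + 2·25 = 82
Stage 1: 32(ω_s−ω_c) = −82(ω_r−ω_c),  ω_s=0, ω_c=1
Stage 1: ω_r = 1 − (32/82)(0−1) = 57/41
  ⇒ ω_r¹/ω_c¹ = 57/41
Stage 2: N_ring = 28 + 2·27 = 82
Stage 2: 28(ω_s−ω_c) = −82(ω_r−ω_c),  ω_s=0, ω_c=1
Stage 2: ω_r = 1 − (28/82)(0−1) = 55/41
  ⇒ ω_r²/ω_c² = 55/41
Coupling ω_c² = ω_r¹ ⇒ overall = 57/41 × 55/41 = 3135/1681

3135/1681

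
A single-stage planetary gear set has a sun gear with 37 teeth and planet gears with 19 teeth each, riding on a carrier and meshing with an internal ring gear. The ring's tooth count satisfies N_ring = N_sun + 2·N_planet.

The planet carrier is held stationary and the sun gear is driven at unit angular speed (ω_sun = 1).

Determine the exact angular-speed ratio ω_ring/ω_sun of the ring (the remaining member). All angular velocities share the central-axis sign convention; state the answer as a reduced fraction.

-37/75

N_ring = 37 + 2·19 = 75
37(ω_s−ω_c) = −75(ω_r−ω_c),  ω_c=0, ω_s=1
ω_r = 0 − (37/75)(1−0) = -37/75
ω_r/ω_s = -37/75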